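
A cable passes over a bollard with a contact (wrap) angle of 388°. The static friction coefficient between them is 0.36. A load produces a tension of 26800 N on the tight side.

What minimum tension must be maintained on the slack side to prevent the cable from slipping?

Capstan equation at impending slip: T_tight/T_slack = e^{μβ}.
β = 388° = 6.772 rad; e^{μβ} = e^{0.36×6.772} = 11.45.
T_slack = T_tight / e^{μβ} = 26800 / 11.45 = 2340 N.

T_min ≈ 2340 N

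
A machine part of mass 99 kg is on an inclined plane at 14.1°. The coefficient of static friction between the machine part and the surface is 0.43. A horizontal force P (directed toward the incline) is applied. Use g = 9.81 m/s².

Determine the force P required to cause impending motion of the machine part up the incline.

At impending motion up the slope, friction acts down-slope at its limit: f = μ_s N.
Perpendicular to the incline: N = m g cos θ + P sin θ.
Along the incline: P cos θ = m g sin θ + μ_s N = m g sin θ + μ_s (m g cos θ + P sin θ).
Solving, P (cos θ − μ_s sin θ) = m g (sin θ + μ_s cos θ), so P = 99×9.81×(sin 14.1° + 0.43 cos 14.1°)/(cos 14.1° − 0.43 sin 14.1°) = 971×0.6607/0.8651 = 742 N.

P ≈ 742 N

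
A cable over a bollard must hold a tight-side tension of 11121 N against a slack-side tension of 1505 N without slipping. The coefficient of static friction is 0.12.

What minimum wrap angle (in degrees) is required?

β_min ≈ 955°

T₂/T₁ = e^{μβ} → β = ln(T₂/T₁)/μ.
β = ln(11121/1505)/0.12 = 2/0.12 = 16.67 rad.
In degrees: β = 16.67 × 180/π = 955°.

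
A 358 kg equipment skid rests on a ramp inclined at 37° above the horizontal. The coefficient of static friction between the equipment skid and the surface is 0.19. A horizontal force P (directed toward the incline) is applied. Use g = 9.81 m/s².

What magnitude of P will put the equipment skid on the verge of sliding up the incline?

P ≈ 3870 N

At impending motion up the slope, friction acts down-slope at its limit: f = μ_s N.
Perpendicular to the incline: N = m g cos θ + P sin θ.
Along the incline: P cos θ = m g sin θ + μ_s N = m g sin θ + μ_s (m g cos θ + P sin θ).
Solving, P (cos θ − μ_s sin θ) = m g (sin θ + μ_s cos θ), so P = 358×9.81×(sin 37° + 0.19 cos 37°)/(cos 37° − 0.19 sin 37°) = 3510×0.7536/0.6843 = 3870 N.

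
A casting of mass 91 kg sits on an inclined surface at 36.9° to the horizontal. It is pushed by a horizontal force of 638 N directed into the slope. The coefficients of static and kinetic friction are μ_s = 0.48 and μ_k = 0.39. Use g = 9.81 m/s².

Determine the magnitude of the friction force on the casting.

Resolve perpendicular to the incline: N = m g cos θ + P sin θ = 91×9.81×cos 36.9° + 638×sin 36.9° = 1097 N.
Parallel to the incline: P cos θ − m g sin θ = 510.2 − 536 = -25.8 N; the friction needed to balance this is 25.8 N acting up the slope.
Maximum static friction: μ_s N = 0.48 × 1097 = 526.5 N.
|f_req| = 25.8 ≤ 526.5 N → the casting is in equilibrium; friction equals the required value.

f ≈ 25.8 N (up the incline)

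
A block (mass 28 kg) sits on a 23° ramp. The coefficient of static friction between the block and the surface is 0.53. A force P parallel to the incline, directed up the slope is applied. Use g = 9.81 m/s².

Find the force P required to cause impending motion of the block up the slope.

At impending motion up the slope, friction acts down-slope at its limit: f = μ_s N.
P is parallel to the surface, so N = m g cos θ = 253 N.
Along the incline: P = m g sin θ + μ_s N = 107 + 0.53×253 = 241 N.

P ≈ 241 N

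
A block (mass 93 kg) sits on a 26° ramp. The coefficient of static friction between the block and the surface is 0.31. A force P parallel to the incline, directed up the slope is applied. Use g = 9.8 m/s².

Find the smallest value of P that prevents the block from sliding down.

P_min ≈ 146 N

The block tends to slide down (tan θ > μ_s), so at the point of impending slip friction acts up-slope at its limit: f = μ_s N.
P is parallel to the surface, so N = m g cos θ = 819 N.
Along the incline: P + μ_s N = m g sin θ, so P = 400 − 0.31×819 = 146 N.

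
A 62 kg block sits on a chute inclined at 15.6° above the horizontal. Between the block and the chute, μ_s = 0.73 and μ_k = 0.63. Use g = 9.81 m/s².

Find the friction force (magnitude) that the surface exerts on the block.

f ≈ 164 N (up the incline)

The normal reaction is N = m g cos θ = 585.8 N.
For equilibrium along the incline, friction must balance the weight component: f = m g sin θ = 163.6 N up the slope.
Maximum static friction available: μ_s N = 0.73 × 585.8 = 427.6 N.
Since |163.6| ≤ 427.6 N, no slip — friction simply equals what equilibrium demands.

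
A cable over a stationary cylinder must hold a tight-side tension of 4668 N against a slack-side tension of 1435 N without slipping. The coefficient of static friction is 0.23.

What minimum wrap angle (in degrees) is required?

β_min ≈ 294°

T₂/T₁ = e^{μβ} → β = ln(T₂/T₁)/μ.
β = ln(4668/1435)/0.23 = 1.18/0.23 = 5.129 rad.
In degrees: β = 5.129 × 180/π = 294°.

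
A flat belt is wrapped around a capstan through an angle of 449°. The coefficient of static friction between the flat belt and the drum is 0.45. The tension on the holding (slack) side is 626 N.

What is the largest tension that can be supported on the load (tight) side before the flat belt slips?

At impending slip the capstan equation gives T₂/T₁ = e^{μβ} with β in radians.
β = 449° × π/180 = 7.837 rad.
e^{μβ} = e^{0.45×7.837} = 34.
T₂ = T₁ · e^{μβ} = 626 × 34 = 21300 N.

T_max ≈ 21300 N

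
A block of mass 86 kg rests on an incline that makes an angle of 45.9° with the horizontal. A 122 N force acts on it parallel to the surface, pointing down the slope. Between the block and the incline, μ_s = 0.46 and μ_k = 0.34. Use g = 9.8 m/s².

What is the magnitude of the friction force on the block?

f ≈ 199 N (up the incline)

Perpendicular to the surface, N = m g cos θ = 86·9.8·cos 45.9° = 586.5 N.
For equilibrium along the incline the friction force must supply f = m g sin θ + P = 605.2 + 122 = 727.2 N (positive meaning up-slope).
Static friction can supply at most μ_s N = 269.8 N.
Since |727.2| > 269.8 N, static friction cannot hold it; the block slides down the incline and kinetic friction applies: f = μ_k N = 0.34 × 586.5 = 199 N.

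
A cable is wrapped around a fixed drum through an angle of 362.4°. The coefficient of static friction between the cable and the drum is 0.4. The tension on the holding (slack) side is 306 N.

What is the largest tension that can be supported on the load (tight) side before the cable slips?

T_max ≈ 3840 N

At impending slip the capstan equation gives T₂/T₁ = e^{μβ} with β in radians.
β = 362.4° × π/180 = 6.325 rad.
e^{μβ} = e^{0.4×6.325} = 12.55.
T₂ = T₁ · e^{μβ} = 306 × 12.55 = 3840 N.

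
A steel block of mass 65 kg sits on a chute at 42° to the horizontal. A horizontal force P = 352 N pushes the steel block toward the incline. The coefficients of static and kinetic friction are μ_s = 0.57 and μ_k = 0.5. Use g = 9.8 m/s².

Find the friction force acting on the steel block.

Normal direction: N = m g cos θ + P sin θ = 708.9 N.
Parallel to the incline: P cos θ − m g sin θ = 261.6 − 426.2 = -164.6 N; the friction needed to balance this is 164.6 N acting up the slope.
The limit of static friction is μ_s N = 404.1 N.
|f_req| = 164.6 ≤ 404.1 N → the steel block is in equilibrium; friction equals the required value.

f ≈ 165 N (up the incline)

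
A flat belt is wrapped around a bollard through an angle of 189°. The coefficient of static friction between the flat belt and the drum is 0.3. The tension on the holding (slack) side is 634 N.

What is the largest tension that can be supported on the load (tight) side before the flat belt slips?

T_max ≈ 1710 N

At impending slip the capstan equation gives T₂/T₁ = e^{μβ} with β in radians.
β = 189° × π/180 = 3.299 rad.
e^{μβ} = e^{0.3×3.299} = 2.69.
T₂ = T₁ · e^{μβ} = 634 × 2.69 = 1710 N.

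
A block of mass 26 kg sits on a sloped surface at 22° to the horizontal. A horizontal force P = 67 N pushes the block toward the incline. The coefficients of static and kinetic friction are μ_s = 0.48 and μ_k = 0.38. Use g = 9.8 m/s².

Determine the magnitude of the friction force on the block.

Normal direction: N = m g cos θ + P sin θ = 261.3 N.
Parallel to the incline: P cos θ − m g sin θ = 62.12 − 95.45 = -33.33 N; the friction needed to balance this is 33.33 N acting up the slope.
The limit of static friction is μ_s N = 125.4 N.
Since 33.33 N is within the 125.4 N limit, the block stays put and friction is exactly 33.3 N.

f ≈ 33.3 N (up the incline)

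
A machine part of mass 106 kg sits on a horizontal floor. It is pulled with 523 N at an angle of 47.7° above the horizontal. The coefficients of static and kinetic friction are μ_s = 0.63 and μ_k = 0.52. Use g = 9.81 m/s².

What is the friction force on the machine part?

The vertical component of P reduces the normal force: N = m g − P sin α = 1040 − 386.8 = 653 N.
Horizontally, friction must balance P cos α = 352 N.
The static-friction limit is μ_s N = 411.4 N.
352 ≤ 411.4 N → static; friction equals the required 352 N.

f ≈ 352 N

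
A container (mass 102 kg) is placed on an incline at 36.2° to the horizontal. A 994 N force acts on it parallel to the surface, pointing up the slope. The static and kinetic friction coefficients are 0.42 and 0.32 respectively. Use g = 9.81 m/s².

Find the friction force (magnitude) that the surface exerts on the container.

The normal reaction is N = m g cos θ = 807.5 N.
The friction needed for equilibrium is m g sin θ − P = 591 − 994 = -403 N, measured positive up-slope.
Static friction can supply at most μ_s N = 339.1 N.
Since |-403| > 339.1 N, static friction cannot hold it; the container slides up the incline and kinetic friction applies: f = μ_k N = 0.32 × 807.5 = 258 N.

f ≈ 258 N (down the incline)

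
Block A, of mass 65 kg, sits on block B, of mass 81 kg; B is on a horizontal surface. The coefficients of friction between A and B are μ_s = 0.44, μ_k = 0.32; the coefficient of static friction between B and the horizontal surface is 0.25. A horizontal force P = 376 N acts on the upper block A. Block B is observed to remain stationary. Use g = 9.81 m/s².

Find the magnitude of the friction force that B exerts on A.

f ≈ 204 N

Between the blocks, N₁ = m_A g = 637.6 N.
So the A–B interface can sustain at most μ_s N₁ = 280.6 N of static friction.
Since P = 376 N > 280.6 N, A slides on B; the A–B friction is kinetic: f₁ = μ_k N₁ = 0.32×637.6 = 204 N.
By Newton's third law B feels 204 N forward from A. With B stationary, the floor's static friction on B balances it: f₂ = 204 N (well within μ_s(m_A+m_B)g = 358.1 N).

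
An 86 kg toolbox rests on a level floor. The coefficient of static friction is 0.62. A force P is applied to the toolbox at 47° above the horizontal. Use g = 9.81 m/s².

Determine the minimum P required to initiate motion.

N = m g − P sin α (the pull lifts the toolbox).
At impending slip, P cos α = μ_s N = μ_s (m g − P sin α).
Solving: P (cos α + μ_s sin α) = μ_s m g → P = 0.62×844/(cos 47° + 0.62 sin 47°) = 523/1.135 = 461 N.

P ≈ 461 N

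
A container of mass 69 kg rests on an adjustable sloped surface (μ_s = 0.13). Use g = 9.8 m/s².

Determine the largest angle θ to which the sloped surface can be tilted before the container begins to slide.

At the slip threshold, m g sin θ = μ_s · m g cos θ, so tan θ = μ_s.
θ_max = arctan(0.13) = 7.41°.

θ_max ≈ 7.41°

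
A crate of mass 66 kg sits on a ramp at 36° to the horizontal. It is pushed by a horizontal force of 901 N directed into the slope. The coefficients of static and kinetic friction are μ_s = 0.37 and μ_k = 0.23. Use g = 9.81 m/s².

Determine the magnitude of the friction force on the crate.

Normal direction: N = m g cos θ + P sin θ = 1053 N.
Parallel to the incline: P cos θ − m g sin θ = 728.9 − 380.6 = 348.4 N; the friction needed to balance this is 348.4 N acting down the slope.
The limit of static friction is μ_s N = 389.8 N.
Since 348.4 N is within the 389.8 N limit, the crate stays put and friction is exactly 348 N.

f ≈ 348 N (down the incline)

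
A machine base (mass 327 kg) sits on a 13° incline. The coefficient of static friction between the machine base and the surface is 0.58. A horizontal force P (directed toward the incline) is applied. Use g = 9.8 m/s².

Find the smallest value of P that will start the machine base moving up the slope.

At impending motion up the slope, friction acts down-slope at its limit: f = μ_s N.
Perpendicular to the incline: N = m g cos θ + P sin θ.
Along the incline: P cos θ = m g sin θ + μ_s N = m g sin θ + μ_s (m g cos θ + P sin θ).
Solving, P (cos θ − μ_s sin θ) = m g (sin θ + μ_s cos θ), so P = 327×9.8×(sin 13° + 0.58 cos 13°)/(cos 13° − 0.58 sin 13°) = 3200×0.7901/0.8439 = 3000 N.

P ≈ 3000 N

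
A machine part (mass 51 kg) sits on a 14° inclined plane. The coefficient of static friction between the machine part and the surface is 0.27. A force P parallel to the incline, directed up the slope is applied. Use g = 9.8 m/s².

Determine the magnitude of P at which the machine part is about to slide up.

At impending motion up the slope, friction acts down-slope at its limit: f = μ_s N.
P is parallel to the surface, so N = m g cos θ = 485 N.
Along the incline: P = m g sin θ + μ_s N = 121 + 0.27×485 = 252 N.

P ≈ 252 N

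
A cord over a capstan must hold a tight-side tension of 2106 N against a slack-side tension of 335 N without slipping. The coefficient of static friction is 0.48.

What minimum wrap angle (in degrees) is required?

β_min ≈ 219°

T₂/T₁ = e^{μβ} → β = ln(T₂/T₁)/μ.
β = ln(2106/335)/0.48 = 1.838/0.48 = 3.83 rad.
In degrees: β = 3.83 × 180/π = 219°.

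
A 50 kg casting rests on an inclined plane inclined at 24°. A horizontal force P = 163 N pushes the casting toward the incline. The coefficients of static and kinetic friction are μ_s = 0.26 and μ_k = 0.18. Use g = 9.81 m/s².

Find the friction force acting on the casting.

f ≈ 50.6 N (up the incline)

Resolve perpendicular to the incline: N = m g cos θ + P sin θ = 50×9.81×cos 24° + 163×sin 24° = 514.4 N.
Along the incline, the net driving force (taking up-slope positive) is P cos θ − m g sin θ = 148.9 − 199.5 = -50.6 N, so equilibrium requires friction f = 50.6 N (up-slope).
The limit of static friction is μ_s N = 133.7 N.
|f_req| = 50.6 ≤ 133.7 N → the casting is in equilibrium; friction equals the required value.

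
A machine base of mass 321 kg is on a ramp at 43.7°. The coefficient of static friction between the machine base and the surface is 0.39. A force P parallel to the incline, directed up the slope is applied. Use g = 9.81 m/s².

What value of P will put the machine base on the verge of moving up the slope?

At impending motion up the slope, friction acts down-slope at its limit: f = μ_s N.
P is parallel to the surface, so N = m g cos θ = 2280 N.
Along the incline: P = m g sin θ + μ_s N = 2180 + 0.39×2280 = 3060 N.

P ≈ 3060 N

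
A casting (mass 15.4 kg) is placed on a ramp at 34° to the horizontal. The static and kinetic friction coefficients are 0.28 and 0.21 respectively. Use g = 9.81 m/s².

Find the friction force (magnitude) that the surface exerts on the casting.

f ≈ 26.3 N (up the incline)

The normal reaction is N = m g cos θ = 125.2 N.
Along the slope the weight component is m g sin θ = 84.48 N; friction must supply exactly this, acting up-slope.
The static-friction ceiling is μ_s N = 0.28 × 125.2 = 35.07 N.
Since |84.48| > 35.07 N, static friction cannot hold it; the casting slides down the incline and kinetic friction applies: f = μ_k N = 0.21 × 125.2 = 26.3 N.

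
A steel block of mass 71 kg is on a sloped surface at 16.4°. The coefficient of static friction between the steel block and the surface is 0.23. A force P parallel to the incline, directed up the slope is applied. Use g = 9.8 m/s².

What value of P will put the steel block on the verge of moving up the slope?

At impending motion up the slope, friction acts down-slope at its limit: f = μ_s N.
P is parallel to the surface, so N = m g cos θ = 667 N.
Along the incline: P = m g sin θ + μ_s N = 196 + 0.23×667 = 350 N.

P ≈ 350 N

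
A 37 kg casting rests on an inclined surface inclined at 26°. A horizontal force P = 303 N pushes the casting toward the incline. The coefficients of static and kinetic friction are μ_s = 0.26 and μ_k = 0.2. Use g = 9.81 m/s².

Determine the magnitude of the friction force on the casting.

f ≈ 113 N (down the incline)

Normal direction: N = m g cos θ + P sin θ = 459.1 N.
Along the incline, the net driving force (taking up-slope positive) is P cos θ − m g sin θ = 272.3 − 159.1 = 113.2 N, so equilibrium requires friction f = -113.2 N (down-slope).
The limit of static friction is μ_s N = 119.4 N.
Since 113.2 N is within the 119.4 N limit, the casting stays put and friction is exactly 113 N.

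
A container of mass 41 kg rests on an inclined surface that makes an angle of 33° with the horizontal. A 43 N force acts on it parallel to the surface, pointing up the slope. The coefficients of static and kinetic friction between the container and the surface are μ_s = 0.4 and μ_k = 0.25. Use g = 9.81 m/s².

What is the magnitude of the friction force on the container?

f ≈ 84.3 N (up the incline)

The normal reaction is N = m g cos θ = 337.3 N.
Parallel to the incline, ΣF = 0 gives f = m g sin θ − P = 219.1 − 43 = 176.1 N (up-slope positive).
Static friction can supply at most μ_s N = 134.9 N.
|176.1| exceeds 134.9 N, so the container slips down-slope; friction is kinetic, f = μ_k N = 0.25×337.3 = 84.3 N.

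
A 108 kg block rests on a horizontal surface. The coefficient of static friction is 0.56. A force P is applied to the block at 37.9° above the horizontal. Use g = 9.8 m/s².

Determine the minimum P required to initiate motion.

N = m g − P sin α (the pull lifts the block).
At impending slip, P cos α = μ_s N = μ_s (m g − P sin α).
Solving: P (cos α + μ_s sin α) = μ_s m g → P = 0.56×1060/(cos 37.9° + 0.56 sin 37.9°) = 593/1.133 = 523 N.

P ≈ 523 N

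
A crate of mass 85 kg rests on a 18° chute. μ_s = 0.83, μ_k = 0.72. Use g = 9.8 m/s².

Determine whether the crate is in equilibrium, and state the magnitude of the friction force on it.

f ≈ 257 N

N = m g cos θ = 792 N.
Down-slope weight component: m g sin θ = 257 N.
μ_s N = 658 N.
257 ≤ 658 N, so it stays put; friction = 257 N.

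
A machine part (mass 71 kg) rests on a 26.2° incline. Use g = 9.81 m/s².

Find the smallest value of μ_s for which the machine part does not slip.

μ_s,min ≈ 0.492

At the slip threshold m g sin θ = μ_s m g cos θ, so μ_s,min = tan θ.
μ_s,min = tan 26.2° = 0.492.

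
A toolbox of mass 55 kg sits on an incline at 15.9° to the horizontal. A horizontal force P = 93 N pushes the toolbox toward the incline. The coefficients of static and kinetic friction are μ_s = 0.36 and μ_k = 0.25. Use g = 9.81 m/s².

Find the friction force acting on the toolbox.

Normal direction: N = m g cos θ + P sin θ = 544.4 N.
Along the incline, the net driving force (taking up-slope positive) is P cos θ − m g sin θ = 89.44 − 147.8 = -58.37 N, so equilibrium requires friction f = 58.37 N (up-slope).
The limit of static friction is μ_s N = 196 N.
|f_req| = 58.37 ≤ 196 N → the toolbox is in equilibrium; friction equals the required value.

f ≈ 58.4 N (up the incline)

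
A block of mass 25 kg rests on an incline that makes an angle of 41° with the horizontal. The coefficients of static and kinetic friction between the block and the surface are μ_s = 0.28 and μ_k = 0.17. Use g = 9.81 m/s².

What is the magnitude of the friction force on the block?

f ≈ 31.5 N (up the incline)

Perpendicular to the surface, N = m g cos θ = 25·9.81·cos 41° = 185.1 N.
Along the slope the weight component is m g sin θ = 160.9 N; friction must supply exactly this, acting up-slope.
Static friction can supply at most μ_s N = 51.83 N.
Since |160.9| > 51.83 N, static friction cannot hold it; the block slides down the incline and kinetic friction applies: f = μ_k N = 0.17 × 185.1 = 31.5 N.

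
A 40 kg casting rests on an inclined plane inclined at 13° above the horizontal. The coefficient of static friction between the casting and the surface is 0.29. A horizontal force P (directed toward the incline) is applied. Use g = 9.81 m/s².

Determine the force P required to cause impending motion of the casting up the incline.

At impending motion up the slope, friction acts down-slope at its limit: f = μ_s N.
Perpendicular to the incline: N = m g cos θ + P sin θ.
Along the incline: P cos θ = m g sin θ + μ_s N = m g sin θ + μ_s (m g cos θ + P sin θ).
Solving, P (cos θ − μ_s sin θ) = m g (sin θ + μ_s cos θ), so P = 40×9.81×(sin 13° + 0.29 cos 13°)/(cos 13° − 0.29 sin 13°) = 392×0.5075/0.9091 = 219 N.

P ≈ 219 N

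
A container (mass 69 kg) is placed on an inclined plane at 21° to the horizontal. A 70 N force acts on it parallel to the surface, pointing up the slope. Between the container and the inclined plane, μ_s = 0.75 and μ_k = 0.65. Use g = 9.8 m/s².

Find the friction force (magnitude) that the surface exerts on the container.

Perpendicular to the surface, N = m g cos θ = 69·9.8·cos 21° = 631.3 N.
For equilibrium along the incline the friction force must supply f = m g sin θ − P = 242.3 − 70 = 172.3 N (positive meaning up-slope).
The static-friction ceiling is μ_s N = 0.75 × 631.3 = 473.5 N.
Since |172.3| ≤ 473.5 N, the container remains in static equilibrium and friction takes exactly the required value.

f ≈ 172 N (up the incline)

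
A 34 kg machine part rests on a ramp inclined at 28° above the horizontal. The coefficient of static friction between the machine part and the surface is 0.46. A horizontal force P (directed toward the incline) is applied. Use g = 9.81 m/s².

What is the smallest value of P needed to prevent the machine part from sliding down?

The machine part tends to slide down (tan θ > μ_s), so at the point of impending slip friction acts up-slope at its limit: f = μ_s N.
Perpendicular to the incline: N = m g cos θ + P sin θ.
Along the incline: P cos θ + μ_s N = m g sin θ, i.e. P cos θ + μ_s (m g cos θ + P sin θ) = m g sin θ.
Solving, P (cos θ + μ_s sin θ) = m g (sin θ − μ_s cos θ), so P = 334×0.06332/1.099 = 19.2 N.

P_min ≈ 19.2 N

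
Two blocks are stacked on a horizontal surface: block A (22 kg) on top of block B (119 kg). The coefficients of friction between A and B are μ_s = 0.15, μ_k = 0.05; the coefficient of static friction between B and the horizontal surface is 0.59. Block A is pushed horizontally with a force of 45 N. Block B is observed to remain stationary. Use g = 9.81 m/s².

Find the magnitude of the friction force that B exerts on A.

f ≈ 10.8 N

The normal force B exerts on A is simply A's weight, N₁ = 215.8 N.
Maximum static friction on A from B: μ_s N₁ = 0.15×215.8 = 32.37 N.
P = 45 N exceeds that limit, so A slips over B and the interface friction becomes kinetic: f₁ = μ_k N₁ = 0.05×215.8 = 10.8 N.
B experiences an equal 10.8 N forward from A (third law). B is in equilibrium, so the floor supplies f₂ = 10.8 N of static friction (limit μ_s(m_A+m_B)g = 816.1 N, not exceeded).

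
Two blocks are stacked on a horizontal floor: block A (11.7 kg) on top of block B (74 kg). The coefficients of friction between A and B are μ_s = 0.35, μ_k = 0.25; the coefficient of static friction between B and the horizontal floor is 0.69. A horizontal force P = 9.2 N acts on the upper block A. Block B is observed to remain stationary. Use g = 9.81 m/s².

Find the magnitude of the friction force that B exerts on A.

The normal force B exerts on A is simply A's weight, N₁ = 114.8 N.
So the A–B interface can sustain at most μ_s N₁ = 40.17 N of static friction.
P = 9.2 N is within that limit, so A and B move together (both at rest); the A–B friction is simply f₁ = P = 9.2 N.
B experiences an equal 9.2 N forward from A (third law). B is in equilibrium, so the floor supplies f₂ = 9.2 N of static friction (limit μ_s(m_A+m_B)g = 580.1 N, not exceeded).

f ≈ 9.2 N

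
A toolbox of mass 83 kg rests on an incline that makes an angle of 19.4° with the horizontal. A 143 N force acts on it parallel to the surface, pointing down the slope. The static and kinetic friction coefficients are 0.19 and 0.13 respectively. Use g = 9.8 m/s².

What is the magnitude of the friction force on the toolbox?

The normal reaction is N = m g cos θ = 767.2 N.
For equilibrium along the incline the friction force must supply f = m g sin θ + P = 270.2 + 143 = 413.2 N (positive meaning up-slope).
Maximum static friction available: μ_s N = 0.19 × 767.2 = 145.8 N.
Since |413.2| > 145.8 N, static friction cannot hold it; the toolbox slides down the incline and kinetic friction applies: f = μ_k N = 0.13 × 767.2 = 99.7 N.

f ≈ 99.7 N (up the incline)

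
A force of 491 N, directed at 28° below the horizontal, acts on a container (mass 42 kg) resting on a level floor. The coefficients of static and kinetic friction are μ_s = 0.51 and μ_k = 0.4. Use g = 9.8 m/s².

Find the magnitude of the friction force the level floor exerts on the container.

f ≈ 257 N

The vertical component of P adds to the normal force: N = m g + P sin α = 411.6 + 230.5 = 642.1 N.
For equilibrium, f = P cos α = 491×cos 28° = 433.5 N.
μ_s N = 0.51 × 642.1 = 327.5 N.
433.5 > 327.5 N → the container slides; f = μ_k N = 0.4×642.1 = 257 N.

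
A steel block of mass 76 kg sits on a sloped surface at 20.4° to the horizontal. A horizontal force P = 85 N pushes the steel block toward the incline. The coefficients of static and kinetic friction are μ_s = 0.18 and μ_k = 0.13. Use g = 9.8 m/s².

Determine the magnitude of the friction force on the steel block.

f ≈ 94.6 N (up the incline)

Normal direction: N = m g cos θ + P sin θ = 727.7 N.
Parallel to the incline: P cos θ − m g sin θ = 79.67 − 259.6 = -179.9 N; the friction needed to balance this is 179.9 N acting up the slope.
Maximum static friction: μ_s N = 0.18 × 727.7 = 131 N.
|f_req| = 179.9 > 131 N → the steel block slides down the incline; f = μ_k N = 0.13 × 727.7 = 94.6 N.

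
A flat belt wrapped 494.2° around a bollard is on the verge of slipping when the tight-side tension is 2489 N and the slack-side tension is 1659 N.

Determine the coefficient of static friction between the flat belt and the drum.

μ ≈ 0.047

T₂/T₁ = e^{μβ} → μ = ln(T₂/T₁)/β.
β = 494.2° = 8.625 rad.
μ = ln(2489/1659)/8.625 = ln(1.5)/8.625 = 0.047.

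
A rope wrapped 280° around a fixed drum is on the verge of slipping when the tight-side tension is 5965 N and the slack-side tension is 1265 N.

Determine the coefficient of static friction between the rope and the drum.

μ ≈ 0.317

T₂/T₁ = e^{μβ} → μ = ln(T₂/T₁)/β.
β = 280° = 4.887 rad.
μ = ln(5965/1265)/4.887 = ln(4.715)/4.887 = 0.317.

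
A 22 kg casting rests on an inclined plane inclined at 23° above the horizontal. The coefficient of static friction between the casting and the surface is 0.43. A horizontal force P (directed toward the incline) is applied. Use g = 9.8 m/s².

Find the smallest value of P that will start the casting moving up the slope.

At impending motion up the slope, friction acts down-slope at its limit: f = μ_s N.
Perpendicular to the incline: N = m g cos θ + P sin θ.
Along the incline: P cos θ = m g sin θ + μ_s N = m g sin θ + μ_s (m g cos θ + P sin θ).
Solving, P (cos θ − μ_s sin θ) = m g (sin θ + μ_s cos θ), so P = 22×9.8×(sin 23° + 0.43 cos 23°)/(cos 23° − 0.43 sin 23°) = 216×0.7865/0.7525 = 225 N.

P ≈ 225 N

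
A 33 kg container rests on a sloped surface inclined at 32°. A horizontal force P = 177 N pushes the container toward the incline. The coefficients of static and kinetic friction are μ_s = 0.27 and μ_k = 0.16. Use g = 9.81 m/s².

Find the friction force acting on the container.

Normal direction: N = m g cos θ + P sin θ = 368.3 N.
Along the incline, the net driving force (taking up-slope positive) is P cos θ − m g sin θ = 150.1 − 171.6 = -21.45 N, so equilibrium requires friction f = 21.45 N (up-slope).
Maximum static friction: μ_s N = 0.27 × 368.3 = 99.45 N.
|f_req| = 21.45 ≤ 99.45 N → the container is in equilibrium; friction equals the required value.

f ≈ 21.4 N (up the incline)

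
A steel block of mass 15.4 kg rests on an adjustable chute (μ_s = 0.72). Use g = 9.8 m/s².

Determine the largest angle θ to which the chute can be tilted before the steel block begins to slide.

At the slip threshold, m g sin θ = μ_s · m g cos θ, so tan θ = μ_s.
θ_max = arctan(0.72) = 35.8°.

θ_max ≈ 35.8°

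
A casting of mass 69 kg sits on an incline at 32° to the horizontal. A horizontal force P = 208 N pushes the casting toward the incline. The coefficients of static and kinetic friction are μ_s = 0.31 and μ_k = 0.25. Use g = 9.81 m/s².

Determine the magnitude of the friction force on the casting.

Normal direction: N = m g cos θ + P sin θ = 684.3 N.
Along the incline, the net driving force (taking up-slope positive) is P cos θ − m g sin θ = 176.4 − 358.7 = -182.3 N, so equilibrium requires friction f = 182.3 N (up-slope).
Maximum static friction: μ_s N = 0.31 × 684.3 = 212.1 N.
Since 182.3 N is within the 212.1 N limit, the casting stays put and friction is exactly 182 N.

f ≈ 182 N (up the incline)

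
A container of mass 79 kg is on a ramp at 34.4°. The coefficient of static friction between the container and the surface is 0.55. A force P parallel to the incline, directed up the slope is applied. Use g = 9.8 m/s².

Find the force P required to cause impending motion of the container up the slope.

P ≈ 789 N

At impending motion up the slope, friction acts down-slope at its limit: f = μ_s N.
P is parallel to the surface, so N = m g cos θ = 639 N.
Along the incline: P = m g sin θ + μ_s N = 437 + 0.55×639 = 789 N.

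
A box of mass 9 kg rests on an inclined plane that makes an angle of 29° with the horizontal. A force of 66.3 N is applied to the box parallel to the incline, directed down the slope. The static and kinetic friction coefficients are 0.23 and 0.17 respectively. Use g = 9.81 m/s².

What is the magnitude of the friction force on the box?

Normal force: N = m g cos θ = 9 × 9.81 × cos 29° = 77.22 N.
Parallel to the incline, ΣF = 0 gives f = m g sin θ + P = 42.8 + 66.3 = 109.1 N (up-slope positive).
Static friction can supply at most μ_s N = 17.76 N.
Since |109.1| > 17.76 N, static friction cannot hold it; the box slides down the incline and kinetic friction applies: f = μ_k N = 0.17 × 77.22 = 13.1 N.

f ≈ 13.1 N (up the incline)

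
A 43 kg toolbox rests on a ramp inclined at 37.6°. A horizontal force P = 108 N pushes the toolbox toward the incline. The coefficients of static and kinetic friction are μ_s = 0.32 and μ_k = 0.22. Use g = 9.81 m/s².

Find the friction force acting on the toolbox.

Resolve perpendicular to the incline: N = m g cos θ + P sin θ = 43×9.81×cos 37.6° + 108×sin 37.6° = 400.1 N.
Parallel to the incline: P cos θ − m g sin θ = 85.57 − 257.4 = -171.8 N; the friction needed to balance this is 171.8 N acting up the slope.
The limit of static friction is μ_s N = 128 N.
|f_req| = 171.8 > 128 N → the toolbox slides down the incline; f = μ_k N = 0.22 × 400.1 = 88 N.

f ≈ 88 N (up the incline)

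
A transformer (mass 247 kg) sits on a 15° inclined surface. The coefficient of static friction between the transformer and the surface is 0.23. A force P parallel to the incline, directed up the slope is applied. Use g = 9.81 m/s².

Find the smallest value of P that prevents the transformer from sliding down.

P_min ≈ 88.8 N

The transformer tends to slide down (tan θ > μ_s), so at the point of impending slip friction acts up-slope at its limit: f = μ_s N.
P is parallel to the surface, so N = m g cos θ = 2340 N.
Along the incline: P + μ_s N = m g sin θ, so P = 627 − 0.23×2340 = 88.8 N.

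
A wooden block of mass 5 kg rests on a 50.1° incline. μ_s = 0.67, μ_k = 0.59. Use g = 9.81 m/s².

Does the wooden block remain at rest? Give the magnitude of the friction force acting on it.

f ≈ 18.6 N

N = m g cos θ = 31.5 N.
Down-slope weight component: m g sin θ = 37.6 N.
μ_s N = 21.1 N.
37.6 > 21.1 N, so it slides; kinetic friction f = μ_k N = 0.59×31.5 = 18.6 N.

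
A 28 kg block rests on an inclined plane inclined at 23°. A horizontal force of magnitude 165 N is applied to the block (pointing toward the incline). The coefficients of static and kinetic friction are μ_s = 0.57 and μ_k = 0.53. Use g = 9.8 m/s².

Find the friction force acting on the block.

Normal direction: N = m g cos θ + P sin θ = 317.1 N.
Parallel to the incline: P cos θ − m g sin θ = 151.9 − 107.2 = 44.67 N; the friction needed to balance this is 44.67 N acting down the slope.
Maximum static friction: μ_s N = 0.57 × 317.1 = 180.7 N.
Since 44.67 N is within the 180.7 N limit, the block stays put and friction is exactly 44.7 N.

f ≈ 44.7 N (down the incline)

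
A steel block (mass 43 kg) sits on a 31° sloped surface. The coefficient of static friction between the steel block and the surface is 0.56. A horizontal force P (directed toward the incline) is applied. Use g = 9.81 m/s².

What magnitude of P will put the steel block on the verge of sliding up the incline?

P ≈ 738 N

At impending motion up the slope, friction acts down-slope at its limit: f = μ_s N.
Perpendicular to the incline: N = m g cos θ + P sin θ.
Along the incline: P cos θ = m g sin θ + μ_s N = m g sin θ + μ_s (m g cos θ + P sin θ).
Solving, P (cos θ − μ_s sin θ) = m g (sin θ + μ_s cos θ), so P = 43×9.81×(sin 31° + 0.56 cos 31°)/(cos 31° − 0.56 sin 31°) = 422×0.9951/0.5687 = 738 N.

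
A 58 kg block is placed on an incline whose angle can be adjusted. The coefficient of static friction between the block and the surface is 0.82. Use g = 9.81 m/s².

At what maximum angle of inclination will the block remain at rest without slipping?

θ_max ≈ 39.4°

At the slip threshold, m g sin θ = μ_s · m g cos θ, so tan θ = μ_s.
θ_max = arctan(0.82) = 39.4°.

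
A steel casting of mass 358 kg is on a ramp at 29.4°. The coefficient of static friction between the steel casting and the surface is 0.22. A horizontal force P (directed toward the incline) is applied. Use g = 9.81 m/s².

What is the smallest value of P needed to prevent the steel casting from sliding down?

The steel casting tends to slide down (tan θ > μ_s), so at the point of impending slip friction acts up-slope at its limit: f = μ_s N.
Perpendicular to the incline: N = m g cos θ + P sin θ.
Along the incline: P cos θ + μ_s N = m g sin θ, i.e. P cos θ + μ_s (m g cos θ + P sin θ) = m g sin θ.
Solving, P (cos θ + μ_s sin θ) = m g (sin θ − μ_s cos θ), so P = 3510×0.2992/0.9792 = 1070 N.

P_min ≈ 1070 N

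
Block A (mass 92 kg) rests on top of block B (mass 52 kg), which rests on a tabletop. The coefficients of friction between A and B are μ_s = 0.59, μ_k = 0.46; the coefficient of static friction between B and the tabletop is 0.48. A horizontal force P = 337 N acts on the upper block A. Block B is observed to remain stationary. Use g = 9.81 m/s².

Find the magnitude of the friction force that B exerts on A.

The normal force B exerts on A is simply A's weight, N₁ = 902.5 N.
Maximum static friction on A from B: μ_s N₁ = 0.59×902.5 = 532.5 N.
Since P = 337 N ≤ 532.5 N, A does not slip on B; friction on A equals P = 337 N.
By Newton's third law B feels 337 N forward from A. With B stationary, the floor's static friction on B balances it: f₂ = 337 N (well within μ_s(m_A+m_B)g = 678.1 N).

f ≈ 337 N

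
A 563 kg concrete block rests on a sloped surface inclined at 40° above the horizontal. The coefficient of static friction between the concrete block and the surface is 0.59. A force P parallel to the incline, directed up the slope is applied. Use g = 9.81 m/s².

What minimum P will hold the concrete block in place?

The concrete block tends to slide down (tan θ > μ_s), so at the point of impending slip friction acts up-slope at its limit: f = μ_s N.
P is parallel to the surface, so N = m g cos θ = 4230 N.
Along the incline: P + μ_s N = m g sin θ, so P = 3550 − 0.59×4230 = 1050 N.

P_min ≈ 1050 N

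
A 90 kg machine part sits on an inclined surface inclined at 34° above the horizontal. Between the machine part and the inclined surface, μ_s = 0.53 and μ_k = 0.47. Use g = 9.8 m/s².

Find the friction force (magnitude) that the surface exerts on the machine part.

The normal reaction is N = m g cos θ = 731.2 N.
Along the slope the weight component is m g sin θ = 493.2 N; friction must supply exactly this, acting up-slope.
Static friction can supply at most μ_s N = 387.5 N.
Since |493.2| > 387.5 N, static friction cannot hold it; the machine part slides down the incline and kinetic friction applies: f = μ_k N = 0.47 × 731.2 = 344 N.

f ≈ 344 N (up the incline)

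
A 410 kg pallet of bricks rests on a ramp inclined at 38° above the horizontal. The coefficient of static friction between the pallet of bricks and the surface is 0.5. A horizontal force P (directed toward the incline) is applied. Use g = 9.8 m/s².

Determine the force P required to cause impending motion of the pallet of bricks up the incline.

P ≈ 8450 N

At impending motion up the slope, friction acts down-slope at its limit: f = μ_s N.
Perpendicular to the incline: N = m g cos θ + P sin θ.
Along the incline: P cos θ = m g sin θ + μ_s N = m g sin θ + μ_s (m g cos θ + P sin θ).
Solving, P (cos θ − μ_s sin θ) = m g (sin θ + μ_s cos θ), so P = 410×9.8×(sin 38° + 0.5 cos 38°)/(cos 38° − 0.5 sin 38°) = 4020×1.01/0.4802 = 8450 N.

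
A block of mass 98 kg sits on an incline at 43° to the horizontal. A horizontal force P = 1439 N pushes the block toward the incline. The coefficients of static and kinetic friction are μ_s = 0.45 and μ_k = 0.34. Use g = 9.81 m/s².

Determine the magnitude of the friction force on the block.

f ≈ 397 N (down the incline)

Normal direction: N = m g cos θ + P sin θ = 1685 N.
Parallel to the incline: P cos θ − m g sin θ = 1052 − 655.7 = 396.8 N; the friction needed to balance this is 396.8 N acting down the slope.
The limit of static friction is μ_s N = 758 N.
Since 396.8 N is within the 758 N limit, the block stays put and friction is exactly 397 N.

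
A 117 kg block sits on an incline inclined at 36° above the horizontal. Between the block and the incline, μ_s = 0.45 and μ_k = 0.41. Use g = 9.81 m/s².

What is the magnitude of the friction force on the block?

Perpendicular to the surface, N = m g cos θ = 117·9.81·cos 36° = 928.6 N.
For equilibrium along the incline, friction must balance the weight component: f = m g sin θ = 674.6 N up the slope.
The static-friction ceiling is μ_s N = 0.45 × 928.6 = 417.9 N.
|674.6| exceeds 417.9 N, so the block slips down-slope; friction is kinetic, f = μ_k N = 0.41×928.6 = 381 N.

f ≈ 381 N (up the incline)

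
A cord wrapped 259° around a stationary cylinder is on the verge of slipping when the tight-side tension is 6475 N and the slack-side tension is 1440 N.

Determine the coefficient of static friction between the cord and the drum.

μ ≈ 0.333

T₂/T₁ = e^{μβ} → μ = ln(T₂/T₁)/β.
β = 259° = 4.52 rad.
μ = ln(6475/1440)/4.52 = ln(4.497)/4.52 = 0.333.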